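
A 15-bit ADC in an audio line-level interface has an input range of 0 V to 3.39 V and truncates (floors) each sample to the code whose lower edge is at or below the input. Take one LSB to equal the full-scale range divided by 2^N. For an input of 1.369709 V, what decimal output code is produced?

13239

Full-scale range = 3.39 V. LSB = 3.39 V / 2^15 ≈ 103.5 µV.
(V_in − V_min) × 2^15/range = (1.369709 − (0)) × 32768/3.39 = 13239.712.
Floor → code = 13239.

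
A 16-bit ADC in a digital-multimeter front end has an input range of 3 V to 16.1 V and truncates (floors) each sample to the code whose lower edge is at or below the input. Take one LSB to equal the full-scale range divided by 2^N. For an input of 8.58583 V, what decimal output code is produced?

Full-scale range = 16.1 V − (3 V) = 13.1 V. LSB = 13.1 V / 2^16 ≈ 199.9 µV.
(V_in − V_min) × 2^16/range = (8.58583 − (3)) × 65536/13.1 = 27944.500.
Floor → code = 27944.

27944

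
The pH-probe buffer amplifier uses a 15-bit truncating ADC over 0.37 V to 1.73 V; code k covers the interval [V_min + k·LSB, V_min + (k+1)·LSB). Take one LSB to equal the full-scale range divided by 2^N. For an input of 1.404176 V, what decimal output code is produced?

Full-scale range = 1.73 V − (0.37 V) = 1.36 V. LSB = 1.36 V / 2^15 ≈ 41.50 µV.
(V_in − V_min) × 2^15/range = (1.404176 − (0.37)) × 32768/1.36 = 24917.558.
Floor → code = 24917.

24917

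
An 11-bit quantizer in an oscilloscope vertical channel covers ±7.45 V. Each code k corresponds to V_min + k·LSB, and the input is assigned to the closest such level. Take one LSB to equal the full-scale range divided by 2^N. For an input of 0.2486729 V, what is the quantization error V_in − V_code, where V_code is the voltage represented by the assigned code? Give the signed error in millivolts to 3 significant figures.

The full-scale span is 7.45 − (-7.45) = 14.9 V. LSB = 14.9 V / 2^11 ≈ 7.275 mV.
(V_in − V_min)/LSB = (0.2486729 − (-7.45)) × 2048/14.9 = 1058.1800 → nearest code k = 1058.
V_code = -7.45 + (1058/2048) × 14.9 = 0.2473632813 V.
Error = V_in − V_code = 0.2486729 − (0.2473632813) = +1.31 mV.

+1.31 mV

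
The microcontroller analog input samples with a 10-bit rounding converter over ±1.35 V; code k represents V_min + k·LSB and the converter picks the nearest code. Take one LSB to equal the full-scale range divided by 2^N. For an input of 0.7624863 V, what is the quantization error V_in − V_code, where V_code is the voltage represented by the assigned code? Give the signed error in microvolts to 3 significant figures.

Range = 1.35 − (-1.35) = 2.7 V. LSB = 2.7 V / 2^10 ≈ 2.637 mV.
(V_in − V_min)/LSB = (0.7624863 − (-1.35)) × 1024/2.7 = 801.1800 → nearest code k = 801.
Reconstructed level: -1.35 + 801 × 2.7/1024 V = 0.7620117188 V.
V_in − V_code = 0.7624863 − (0.7620117188) = +475 µV.

+475 µV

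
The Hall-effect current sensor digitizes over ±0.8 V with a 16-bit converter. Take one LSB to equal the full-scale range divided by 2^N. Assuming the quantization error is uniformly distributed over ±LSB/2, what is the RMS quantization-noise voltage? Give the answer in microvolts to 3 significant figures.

7.05 µV

The full-scale span is 0.8 − (-0.8) = 1.6 V.
Step size = 1.6/65536 V = 24.414 µV.
V_rms = LSB/√12 = 24.414 µV / √12 = 7.05 µV.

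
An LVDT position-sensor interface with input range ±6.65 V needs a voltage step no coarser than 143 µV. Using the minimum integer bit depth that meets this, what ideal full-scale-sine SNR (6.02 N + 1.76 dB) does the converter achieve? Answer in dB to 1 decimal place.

Full-scale range = 6.65 V − (-6.65 V) = 13.3 V.
Levels needed ≥ 13.3/143 µV = 93010. 2^17 = 131072 suffices, so N_min = 17.
6.02(17) + 1.76 = 104.10 dB.

104.1 dB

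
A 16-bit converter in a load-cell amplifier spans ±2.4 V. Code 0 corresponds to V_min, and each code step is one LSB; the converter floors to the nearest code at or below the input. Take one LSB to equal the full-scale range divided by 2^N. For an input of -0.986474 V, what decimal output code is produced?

19299

Range = 2.4 − (-2.4) = 4.8 V. LSB = 4.8 V / 2^16 ≈ 73.24 µV.
(V_in − V_min) × 2^16/range = (-0.986474 − (-2.4)) × 65536/4.8 = 19299.342.
Floor → code = 19299.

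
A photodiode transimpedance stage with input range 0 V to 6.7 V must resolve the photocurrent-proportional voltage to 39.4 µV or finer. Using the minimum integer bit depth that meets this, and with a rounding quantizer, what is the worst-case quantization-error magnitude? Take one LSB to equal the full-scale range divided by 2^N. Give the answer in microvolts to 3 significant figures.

12.8 µV

Full-scale range = 6.7 V.
Need 2^N ≥ 6.7 V / 39.4 µV = 170100 → N_min = 18.
LSB = 6.7 V / 2^18 = 25.558 µV.
|e|_max = LSB/2 = 12.8 µV.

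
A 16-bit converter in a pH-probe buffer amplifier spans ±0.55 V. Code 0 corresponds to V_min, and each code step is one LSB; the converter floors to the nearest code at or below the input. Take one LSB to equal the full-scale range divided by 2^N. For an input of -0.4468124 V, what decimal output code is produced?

Range = 0.55 − (-0.55) = 1.1 V. LSB = 1.1 V / 2^16 ≈ 16.78 µV.
(V_in − V_min) × 2^16/range = (-0.4468124 − (-0.55)) × 65536/1.1 = 6147.730.
Floor → code = 6147.

6147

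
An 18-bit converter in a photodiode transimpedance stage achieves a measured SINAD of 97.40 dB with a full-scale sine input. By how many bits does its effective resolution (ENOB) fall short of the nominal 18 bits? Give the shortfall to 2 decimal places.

2.11 bits

N_eff = (97.40 − 1.76)/6.02 = 15.8870 bits.
Lost resolution: 18 − 15.8870 = 2.1130 bits.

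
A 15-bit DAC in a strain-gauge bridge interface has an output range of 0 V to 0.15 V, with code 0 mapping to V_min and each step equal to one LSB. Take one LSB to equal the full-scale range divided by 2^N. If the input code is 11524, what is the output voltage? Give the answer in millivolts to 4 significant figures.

Range is 0.15 V. LSB = 0.15 V / 2^15.
V_out = 0 + 11524 × (0.15/32768) V
      = 0 + 0.0527527 = 0.0527527 V.

52.75 mV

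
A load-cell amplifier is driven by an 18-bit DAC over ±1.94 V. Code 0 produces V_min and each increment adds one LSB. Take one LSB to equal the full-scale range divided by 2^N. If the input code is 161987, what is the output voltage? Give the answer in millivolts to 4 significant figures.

457.6 mV

Full-scale range = 1.94 V − (-1.94 V) = 3.88 V. LSB = 3.88 V / 2^18.
Output = V_min + (161987/262144) × range = -1.94 + 0.617931 × 3.88 V
      = -1.94 + 2.39757 = 0.457574 V.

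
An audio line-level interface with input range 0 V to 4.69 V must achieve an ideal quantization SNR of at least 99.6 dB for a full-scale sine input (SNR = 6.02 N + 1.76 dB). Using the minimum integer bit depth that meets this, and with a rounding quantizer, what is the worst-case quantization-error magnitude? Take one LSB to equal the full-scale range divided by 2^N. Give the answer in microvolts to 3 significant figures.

Span = 4.69 V.
N ≥ (99.6 − 1.76)/6.02 = 16.252 → N_min = 17.
One LSB is 4.69 V / 131072 = 35.782 µV.
Half an LSB is 17.9 µV.

17.9 µV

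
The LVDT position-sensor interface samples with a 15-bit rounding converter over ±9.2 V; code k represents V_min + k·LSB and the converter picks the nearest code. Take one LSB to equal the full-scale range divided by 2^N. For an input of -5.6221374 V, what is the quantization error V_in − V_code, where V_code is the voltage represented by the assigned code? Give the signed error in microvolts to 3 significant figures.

The full-scale span is 9.2 − (-9.2) = 18.4 V. LSB = 18.4 V / 2^15 ≈ 0.5615 mV.
(V_in − V_min)/LSB = (-5.6221374 − (-9.2)) × 32768/18.4 = 6371.7066 → nearest code k = 6372.
V_code = V_min + k × range/2^15 = -9.2 + 6372 × 18.4/32768 = -5.6219726563 V.
e = -5.6221374 − (-5.6219726563) = −165 µV.

−165 µV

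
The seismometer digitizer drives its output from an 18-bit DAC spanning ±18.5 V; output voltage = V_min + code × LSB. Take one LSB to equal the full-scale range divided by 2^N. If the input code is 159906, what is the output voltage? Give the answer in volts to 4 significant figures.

4.070 V

Range = 18.5 − (-18.5) = 37 V. LSB = 37 V / 2^18.
V_out = -18.5 + 159906 × (37/262144) V
      = -18.5 V + 22.5697 V = 4.06974 V.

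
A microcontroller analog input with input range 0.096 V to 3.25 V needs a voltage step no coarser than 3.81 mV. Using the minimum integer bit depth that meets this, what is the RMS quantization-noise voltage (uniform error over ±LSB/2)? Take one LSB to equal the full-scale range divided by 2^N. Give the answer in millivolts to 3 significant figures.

0.889 mV

Full-scale range = 3.25 V − (0.096 V) = 3.154 V.
Required number of levels: 3.154/3.81 mV = 827.82; smallest N with 2^N ≥ that is 10.
LSB = 3.154 V / 2^10 = 3.0801 mV.
V_rms = LSB/√12 = 0.889 mV.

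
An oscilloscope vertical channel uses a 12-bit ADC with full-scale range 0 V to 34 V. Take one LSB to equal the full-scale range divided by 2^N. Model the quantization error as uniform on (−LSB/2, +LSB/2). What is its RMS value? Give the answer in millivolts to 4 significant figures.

2.396 mV

Span = 34 V.
One LSB is 34 V / 4096 = 8.30078 mV.
V_rms = LSB/√12 = 8.30078 mV / √12 = 2.396 mV.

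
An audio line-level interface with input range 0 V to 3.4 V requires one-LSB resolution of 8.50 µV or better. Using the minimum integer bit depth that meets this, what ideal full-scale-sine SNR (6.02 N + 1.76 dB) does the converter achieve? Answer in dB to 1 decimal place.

116.1 dB

Span = 3.4 V.
Need 2^N ≥ 3.4 V / 8.50 µV = 400000 → N_min = 19.
6.02(19) + 1.76 = 116.14 dB.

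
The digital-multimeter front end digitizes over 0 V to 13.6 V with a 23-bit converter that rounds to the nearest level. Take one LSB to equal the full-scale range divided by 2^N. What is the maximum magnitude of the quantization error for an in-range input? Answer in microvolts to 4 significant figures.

Span = 13.6 V.
One LSB is 13.6 V / 8388608 = 1.62125 µV.
A rounding quantizer has |error| ≤ LSB/2 = 0.8106 µV.

0.8106 µV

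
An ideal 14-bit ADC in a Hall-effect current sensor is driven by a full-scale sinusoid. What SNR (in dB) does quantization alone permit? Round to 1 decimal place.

Ideal quantization SNR: 6.02 × 14 + 1.76 dB = 86.0 dB.

86.0 dB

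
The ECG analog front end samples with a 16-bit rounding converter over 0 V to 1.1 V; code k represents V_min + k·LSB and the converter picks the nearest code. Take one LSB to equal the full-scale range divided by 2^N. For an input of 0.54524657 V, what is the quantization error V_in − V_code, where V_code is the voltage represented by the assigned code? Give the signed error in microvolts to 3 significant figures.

Span = 1.1 V. LSB = 1.1 V / 2^16 ≈ 16.78 µV.
(V_in − V_min)/LSB = (0.54524657 − (0)) × 65536/1.1 = 32484.7993 → nearest code k = 32485.
V_code = V_min + k × range/2^16 = 0 + 32485 × 1.1/65536 = 0.54524993896 V.
Error = V_in − V_code = 0.54524657 − (0.54524993896) = −3.37 µV.

−3.37 µV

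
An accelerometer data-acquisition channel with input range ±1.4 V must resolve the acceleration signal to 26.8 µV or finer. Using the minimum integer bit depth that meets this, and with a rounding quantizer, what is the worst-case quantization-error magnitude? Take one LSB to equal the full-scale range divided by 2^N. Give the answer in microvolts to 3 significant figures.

Range = 1.4 − (-1.4) = 2.8 V.
2.8 V / 26.8 µV = 104500. Since 2^16 = 65536 and 2^17 = 131072, N = 17.
LSB = 2.8 V / 2^17 = 21.362 µV.
|e|_max = LSB/2 = 10.7 µV.

10.7 µV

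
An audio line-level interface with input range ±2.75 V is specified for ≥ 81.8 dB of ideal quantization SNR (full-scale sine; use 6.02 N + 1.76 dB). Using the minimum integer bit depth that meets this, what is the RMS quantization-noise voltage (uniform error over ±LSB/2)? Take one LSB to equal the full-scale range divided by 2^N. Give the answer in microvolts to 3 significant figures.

Full-scale range = 2.75 V − (-2.75 V) = 5.5 V.
N ≥ (81.8 − 1.76)/6.02 = 13.296 → N_min = 14.
LSB = 5.5 V ÷ 2^14 = 5.5/16384 V = 335.69 µV.
V_rms = LSB/√12 = 96.9 µV.

96.9 µV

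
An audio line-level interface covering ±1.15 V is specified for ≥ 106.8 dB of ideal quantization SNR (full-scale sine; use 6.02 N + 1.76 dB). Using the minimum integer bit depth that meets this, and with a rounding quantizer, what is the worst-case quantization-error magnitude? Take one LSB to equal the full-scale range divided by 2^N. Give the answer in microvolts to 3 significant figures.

Full-scale range = 1.15 V − (-1.15 V) = 2.3 V.
Solving 6.02 N ≥ 106.8 − 1.76: N ≥ 17.449. Round up → N = 18.
LSB = 2.3 V ÷ 2^18 = 2.3/262144 V = 8.7738 µV.
Half an LSB is 4.39 µV.

4.39 µV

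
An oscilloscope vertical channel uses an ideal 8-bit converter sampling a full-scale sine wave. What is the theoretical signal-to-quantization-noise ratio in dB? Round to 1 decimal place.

Ideal quantization SNR: 6.02 × 8 + 1.76 dB = 49.9 dB.

49.9 dB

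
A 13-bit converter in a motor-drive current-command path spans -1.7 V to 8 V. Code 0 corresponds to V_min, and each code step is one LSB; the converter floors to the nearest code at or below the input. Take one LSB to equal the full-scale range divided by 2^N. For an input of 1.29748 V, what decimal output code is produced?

Range = 8 − (-1.7) = 9.7 V. LSB = 9.7 V / 2^13 ≈ 1.184 mV.
(V_in − V_min) × 2^13/range = (1.29748 − (-1.7)) × 8192/9.7 = 2531.480.
Floor → code = 2531.

2531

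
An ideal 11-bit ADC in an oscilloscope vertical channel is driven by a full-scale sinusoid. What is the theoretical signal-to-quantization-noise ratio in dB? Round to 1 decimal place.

Ideal quantization SNR: 6.02 × 11 + 1.76 dB = 68.0 dB.

68.0 dB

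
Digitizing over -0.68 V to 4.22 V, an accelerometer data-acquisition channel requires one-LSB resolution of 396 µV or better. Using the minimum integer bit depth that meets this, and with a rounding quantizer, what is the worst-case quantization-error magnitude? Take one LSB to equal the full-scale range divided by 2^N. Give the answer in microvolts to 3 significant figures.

Range = 4.22 − (-0.68) = 4.9 V.
Required number of levels: 4.9/396 µV = 12374; smallest N with 2^N ≥ that is 14.
Step size = 4.9/16384 V = 299.07 µV.
Max error for round-to-nearest is LSB/2 = 150 µV.

150 µV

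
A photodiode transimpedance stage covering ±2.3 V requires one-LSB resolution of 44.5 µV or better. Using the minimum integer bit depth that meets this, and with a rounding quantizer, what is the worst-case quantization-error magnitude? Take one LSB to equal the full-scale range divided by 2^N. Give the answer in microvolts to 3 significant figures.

17.5 µV

The full-scale span is 2.3 − (-2.3) = 4.6 V.
Need 2^N ≥ 4.6 V / 44.5 µV = 103400 → N_min = 17.
Step size = 4.6/131072 V = 35.095 µV.
Max error for round-to-nearest is LSB/2 = 17.5 µV.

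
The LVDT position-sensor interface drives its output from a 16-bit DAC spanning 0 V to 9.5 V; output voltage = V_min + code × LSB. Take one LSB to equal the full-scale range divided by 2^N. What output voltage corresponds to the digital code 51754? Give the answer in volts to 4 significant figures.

7.502 V

V_FS = 9.5 V. LSB = 9.5 V / 2^16.
V_out = V_min + code × LSB = 0 V + 51754 × 9.5 V / 65536
      = 0 V + 7.50218 V = 7.50218 V.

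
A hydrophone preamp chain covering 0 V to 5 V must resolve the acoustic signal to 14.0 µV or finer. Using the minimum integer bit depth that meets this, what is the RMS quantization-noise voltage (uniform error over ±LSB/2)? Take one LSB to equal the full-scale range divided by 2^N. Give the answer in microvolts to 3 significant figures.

2.75 µV

V_FS = 5 V.
Levels needed ≥ 5/14.0 µV = 357100. 2^19 = 524288 suffices, so N_min = 19.
One LSB is 5 V / 524288 = 9.5367 µV.
σ_q = LSB/√12 = 9.5367 µV/3.4641 = 2.75 µV.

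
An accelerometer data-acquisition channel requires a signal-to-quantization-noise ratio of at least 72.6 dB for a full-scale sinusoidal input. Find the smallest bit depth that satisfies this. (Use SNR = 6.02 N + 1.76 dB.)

N ≥ (72.6 − 1.76)/6.02 = 11.767 → N_min = 12.

12 bits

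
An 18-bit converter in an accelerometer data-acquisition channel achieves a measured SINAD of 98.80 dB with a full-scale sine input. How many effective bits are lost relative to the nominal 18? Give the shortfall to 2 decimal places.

1.88 bits

ENOB = (SINAD − 1.76)/6.02 = (98.80 − 1.76)/6.02 = 16.1196 bits.
Shortfall = 18 − 16.1196 = 1.8804 bits.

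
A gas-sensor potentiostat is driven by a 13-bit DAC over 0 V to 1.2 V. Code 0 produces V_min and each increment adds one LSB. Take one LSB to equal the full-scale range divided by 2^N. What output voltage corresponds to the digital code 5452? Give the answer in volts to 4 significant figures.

0.7986 V

V_FS = 1.2 V. LSB = 1.2 V / 2^13.
V_out = 0 + 5452 × (1.2/8192) V
      = 0 V + 0.798633 V = 0.798633 V.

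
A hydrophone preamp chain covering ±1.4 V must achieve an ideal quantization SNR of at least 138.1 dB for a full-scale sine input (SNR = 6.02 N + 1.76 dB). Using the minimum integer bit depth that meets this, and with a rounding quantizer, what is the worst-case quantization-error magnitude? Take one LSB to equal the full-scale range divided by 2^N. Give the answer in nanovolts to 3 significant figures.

167 nV

The full-scale span is 1.4 − (-1.4) = 2.8 V.
Solving 6.02 N ≥ 138.1 − 1.76: N ≥ 22.648. Round up → N = 23.
One LSB is 2.8 V / 8388608 = 333.79 nV.
|e|_max = LSB/2 = 167 nV.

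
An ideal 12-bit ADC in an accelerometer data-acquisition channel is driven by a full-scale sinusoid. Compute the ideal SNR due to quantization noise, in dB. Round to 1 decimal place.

6.02(12) + 1.76 = 72.24 + 1.76 = 74.00 dB.

74.0 dB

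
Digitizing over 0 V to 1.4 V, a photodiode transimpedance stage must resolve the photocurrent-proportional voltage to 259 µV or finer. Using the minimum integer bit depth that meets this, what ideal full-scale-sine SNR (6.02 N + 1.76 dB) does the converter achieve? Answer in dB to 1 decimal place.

80.0 dB

V_FS = 1.4 V.
Levels needed ≥ 1.4/259 µV = 5405. 2^13 = 8192 suffices, so N_min = 13.
Ideal SNR at N = 13: 6.02·13 + 1.76 = 80.0 dB.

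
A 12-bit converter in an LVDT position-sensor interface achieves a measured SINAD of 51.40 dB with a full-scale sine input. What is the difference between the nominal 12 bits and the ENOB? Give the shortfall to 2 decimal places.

ENOB = (SINAD − 1.76)/6.02 = (51.40 − 1.76)/6.02 = 8.2458 bits.
Lost resolution: 12 − 8.2458 = 3.7542 bits.

3.75 bits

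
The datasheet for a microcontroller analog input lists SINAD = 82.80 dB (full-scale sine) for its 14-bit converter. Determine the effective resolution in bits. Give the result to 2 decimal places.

13.46 bits

ENOB = (SINAD − 1.76) / 6.02 = (82.80 − 1.76) / 6.02 = 81.04 / 6.02 = 13.4618.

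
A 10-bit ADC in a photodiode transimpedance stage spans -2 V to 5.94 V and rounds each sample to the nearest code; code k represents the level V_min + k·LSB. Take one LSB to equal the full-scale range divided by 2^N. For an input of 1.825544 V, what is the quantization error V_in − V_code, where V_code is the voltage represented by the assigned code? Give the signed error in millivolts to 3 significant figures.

+2.87 mV

Full-scale range = 5.94 V − (-2 V) = 7.94 V. LSB = 7.94 V / 2^10 ≈ 7.754 mV.
Position in LSBs: (1.825544 − (-2)) × 1024/7.94 = 493.3699; rounding gives k = 493.
V_code = -2 + (493/1024) × 7.94 = 1.822675781 V.
e = 1.825544 − (1.822675781) = +2.87 mV.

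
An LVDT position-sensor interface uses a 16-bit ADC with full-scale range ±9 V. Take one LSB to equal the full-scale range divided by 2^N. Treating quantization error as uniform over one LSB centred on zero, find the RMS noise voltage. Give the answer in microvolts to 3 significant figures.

79.3 µV

Full-scale range = 9 V − (-9 V) = 18 V.
Step size = 18/65536 V = 274.66 µV.
RMS of a uniform error over width LSB is LSB/√12 = 79.3 µV.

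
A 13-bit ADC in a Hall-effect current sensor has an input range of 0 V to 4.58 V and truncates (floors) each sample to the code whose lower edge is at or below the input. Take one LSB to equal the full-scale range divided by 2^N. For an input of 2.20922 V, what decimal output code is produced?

3951

Span = 4.58 V. LSB = 4.58 V / 2^13 ≈ 0.5591 mV.
code = ⌊(V_in − V_min)/LSB⌋ = ⌊(V_in − V_min) × 2^13 / range⌋
     = ⌊(2.20922 − (0)) × 8192 / 4.58⌋ = ⌊2.20922 × 8192/4.58⌋
     = ⌊3951.513⌋ = 3951.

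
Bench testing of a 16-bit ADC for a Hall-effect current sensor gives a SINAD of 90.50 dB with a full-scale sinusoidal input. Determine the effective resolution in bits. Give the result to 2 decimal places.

14.74 bits

ENOB = (SINAD − 1.76) / 6.02 = (90.50 − 1.76) / 6.02 = 88.74 / 6.02 = 14.7409.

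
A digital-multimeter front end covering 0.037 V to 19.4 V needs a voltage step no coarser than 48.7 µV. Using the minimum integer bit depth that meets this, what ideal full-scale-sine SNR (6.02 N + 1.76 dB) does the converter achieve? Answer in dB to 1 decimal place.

116.1 dB

Span: 19.4 V − (0.037 V) = 19.363 V.
19.363 V / 48.7 µV = 397600. Since 2^18 = 262144 and 2^19 = 524288, N = 19.
Ideal SNR at N = 19: 6.02·19 + 1.76 = 116.1 dB.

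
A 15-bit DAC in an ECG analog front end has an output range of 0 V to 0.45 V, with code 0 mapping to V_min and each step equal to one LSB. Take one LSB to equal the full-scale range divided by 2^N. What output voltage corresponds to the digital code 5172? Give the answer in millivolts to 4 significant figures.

Span = 0.45 V. LSB = 0.45 V / 2^15.
V_out = 0 + 5172 × (0.45/32768) V
      = 0 V + 0.0710266 V = 0.0710266 V.

71.03 mV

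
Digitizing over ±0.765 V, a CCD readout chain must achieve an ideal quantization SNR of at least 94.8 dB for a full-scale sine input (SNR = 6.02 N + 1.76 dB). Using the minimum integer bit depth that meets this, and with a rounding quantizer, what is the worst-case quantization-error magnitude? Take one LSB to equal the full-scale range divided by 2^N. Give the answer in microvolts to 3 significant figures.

The full-scale span is 0.765 − (-0.765) = 1.53 V.
Solving 6.02 N ≥ 94.8 − 1.76: N ≥ 15.455. Round up → N = 16.
Step size = 1.53/65536 V = 23.346 µV.
Max error for round-to-nearest is LSB/2 = 11.7 µV.

11.7 µV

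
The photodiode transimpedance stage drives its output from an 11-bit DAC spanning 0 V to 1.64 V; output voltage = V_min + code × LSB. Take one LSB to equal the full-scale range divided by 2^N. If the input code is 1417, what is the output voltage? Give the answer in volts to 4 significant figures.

1.135 V

Range is 1.64 V. LSB = 1.64 V / 2^11.
Output = V_min + (1417/2048) × range = 0 + 0.691895 × 1.64 V
      = 0 + 1.13471 = 1.13471 V.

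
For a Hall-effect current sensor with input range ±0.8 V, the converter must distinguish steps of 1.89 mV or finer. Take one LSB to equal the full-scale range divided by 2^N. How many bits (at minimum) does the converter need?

10 bits

The full-scale span is 0.8 − (-0.8) = 1.6 V.
Levels needed ≥ 1.6/1.89 mV = 846.6. 2^10 = 1024 suffices, so N_min = 10.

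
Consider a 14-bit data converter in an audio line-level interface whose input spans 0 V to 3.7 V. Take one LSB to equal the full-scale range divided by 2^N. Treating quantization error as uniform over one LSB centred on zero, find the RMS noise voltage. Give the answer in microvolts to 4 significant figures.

Full-scale range = 3.7 V.
One LSB is 3.7 V / 16384 = 225.830 µV.
RMS of a uniform error over width LSB is LSB/√12 = 65.19 µV.

65.19 µV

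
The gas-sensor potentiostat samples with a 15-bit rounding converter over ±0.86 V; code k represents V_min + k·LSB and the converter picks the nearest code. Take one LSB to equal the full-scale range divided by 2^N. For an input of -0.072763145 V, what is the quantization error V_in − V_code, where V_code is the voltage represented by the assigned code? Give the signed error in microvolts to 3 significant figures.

The full-scale span is 0.86 − (-0.86) = 1.72 V. LSB = 1.72 V / 2^15 ≈ 52.49 µV.
Position in LSBs: (-0.072763145 − (-0.86)) × 32768/1.72 = 14997.7775; rounding gives k = 14998.
V_code = -0.86 + (14998/32768) × 1.72 = -0.072751464844 V.
Error = V_in − V_code = -0.072763145 − (-0.072751464844) = −11.7 µV.

−11.7 µV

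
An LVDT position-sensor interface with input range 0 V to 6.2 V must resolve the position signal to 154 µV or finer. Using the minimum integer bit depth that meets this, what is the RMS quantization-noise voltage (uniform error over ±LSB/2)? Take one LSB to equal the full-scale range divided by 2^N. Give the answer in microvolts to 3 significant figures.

Full-scale range = 6.2 V.
Levels needed ≥ 6.2/154 µV = 40260. 2^16 = 65536 suffices, so N_min = 16.
One LSB is 6.2 V / 65536 = 94.604 µV.
V_rms = LSB/√12 = 27.3 µV.

27.3 µV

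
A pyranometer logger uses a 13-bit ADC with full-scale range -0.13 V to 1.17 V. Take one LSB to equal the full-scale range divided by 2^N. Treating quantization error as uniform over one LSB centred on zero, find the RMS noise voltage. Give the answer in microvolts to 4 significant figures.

45.81 µV

Full-scale range = 1.17 V − (-0.13 V) = 1.3 V.
Step size = 1.3/8192 V = 158.691 µV.
V_rms = LSB/√12 = 158.691 µV / √12 = 45.81 µV.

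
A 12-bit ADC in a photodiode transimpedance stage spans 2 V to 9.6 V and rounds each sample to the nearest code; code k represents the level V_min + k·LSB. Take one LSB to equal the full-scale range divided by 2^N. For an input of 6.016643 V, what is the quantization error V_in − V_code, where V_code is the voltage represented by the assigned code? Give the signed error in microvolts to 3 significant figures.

−447 µV

Span: 9.6 V − (2 V) = 7.6 V. LSB = 7.6 V / 2^12 ≈ 1.855 mV.
(6.016643 − (2)) / LSB = 4.016643 × 4096/7.6 = 2164.7592. Nearest integer: k = 2165.
V_code = V_min + k × range/2^12 = 2 + 2165 × 7.6/4096 = 6.017089844 V.
V_in − V_code = 6.016643 − (6.017089844) = −447 µV.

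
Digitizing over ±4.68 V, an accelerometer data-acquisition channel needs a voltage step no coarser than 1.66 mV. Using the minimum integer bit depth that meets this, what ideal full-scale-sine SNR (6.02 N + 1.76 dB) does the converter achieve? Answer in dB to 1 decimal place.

80.0 dB

Span: 4.68 V − (-4.68 V) = 9.36 V.
Required number of levels: 9.36/1.66 mV = 5638.6; smallest N with 2^N ≥ that is 13.
Ideal SNR at N = 13: 6.02·13 + 1.76 = 80.0 dB.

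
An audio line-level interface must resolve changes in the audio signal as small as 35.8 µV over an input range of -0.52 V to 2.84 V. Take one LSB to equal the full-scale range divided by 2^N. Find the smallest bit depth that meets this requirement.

17 bits

The full-scale span is 2.84 − (-0.52) = 3.36 V.
Levels needed ≥ 3.36/35.8 µV = 93850. 2^17 = 131072 suffices, so N_min = 17.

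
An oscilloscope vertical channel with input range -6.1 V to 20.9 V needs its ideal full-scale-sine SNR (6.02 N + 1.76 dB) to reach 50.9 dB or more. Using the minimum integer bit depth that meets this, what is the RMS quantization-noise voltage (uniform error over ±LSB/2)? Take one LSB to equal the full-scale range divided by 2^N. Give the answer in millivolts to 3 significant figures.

Range = 20.9 − (-6.1) = 27 V.
Required N = ⌈(50.9 − 1.76)/6.02⌉ = ⌈8.163⌉ = 9.
LSB = 27 V / 2^9 = 52.734 mV.
σ_q = LSB/√12 = 52.734 mV/3.4641 = 15.2 mV.

15.2 mV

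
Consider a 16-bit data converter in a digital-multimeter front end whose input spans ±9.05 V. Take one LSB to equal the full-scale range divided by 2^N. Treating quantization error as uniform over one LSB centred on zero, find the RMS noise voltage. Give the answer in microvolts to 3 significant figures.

Span: 9.05 V − (-9.05 V) = 18.1 V.
LSB = 18.1 V ÷ 2^16 = 18.1/65536 V = 276.18 µV.
For a uniform distribution on [−LSB/2, +LSB/2], V_rms = LSB/√12 = 276.18 µV/3.4641 = 79.7 µV.

79.7 µV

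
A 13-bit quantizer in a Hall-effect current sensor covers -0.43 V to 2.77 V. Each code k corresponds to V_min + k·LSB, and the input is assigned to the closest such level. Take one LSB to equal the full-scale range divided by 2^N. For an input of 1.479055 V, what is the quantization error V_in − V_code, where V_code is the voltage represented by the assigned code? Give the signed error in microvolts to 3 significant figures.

+70.6 µV

Range = 2.77 − (-0.43) = 3.2 V. LSB = 3.2 V / 2^13 ≈ 390.6 µV.
Position in LSBs: (1.479055 − (-0.43)) × 8192/3.2 = 4887.1808; rounding gives k = 4887.
V_code = V_min + k × range/2^13 = -0.43 + 4887 × 3.2/8192 = 1.478984375 V.
e = 1.479055 − (1.478984375) = +70.6 µV.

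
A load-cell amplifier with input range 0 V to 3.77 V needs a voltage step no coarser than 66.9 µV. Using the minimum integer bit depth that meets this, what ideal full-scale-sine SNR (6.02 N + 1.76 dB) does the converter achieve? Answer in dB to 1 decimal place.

98.1 dB

V_FS = 3.77 V.
Need 2^N ≥ 3.77 V / 66.9 µV = 56350 → N_min = 16.
SNR = 6.02 × 16 + 1.76 = 98.08 dB.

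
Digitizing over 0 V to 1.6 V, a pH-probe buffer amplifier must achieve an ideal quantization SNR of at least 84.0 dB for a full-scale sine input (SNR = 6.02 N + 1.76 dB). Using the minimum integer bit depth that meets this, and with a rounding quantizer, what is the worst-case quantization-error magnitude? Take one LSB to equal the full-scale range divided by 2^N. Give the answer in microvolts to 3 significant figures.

Full-scale range = 1.6 V.
Solving 6.02 N ≥ 84.0 − 1.76: N ≥ 13.661. Round up → N = 14.
Step size = 1.6/16384 V = 97.656 µV.
Max error for round-to-nearest is LSB/2 = 48.8 µV.

48.8 µV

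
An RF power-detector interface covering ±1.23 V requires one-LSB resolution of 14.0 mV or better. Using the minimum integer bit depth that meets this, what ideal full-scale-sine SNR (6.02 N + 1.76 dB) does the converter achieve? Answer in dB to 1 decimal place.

49.9 dB

Range = 1.23 − (-1.23) = 2.46 V.
Need 2^N ≥ 2.46 V / 14.0 mV = 175.7 → N_min = 8.
Ideal SNR at N = 8: 6.02·8 + 1.76 = 49.9 dB.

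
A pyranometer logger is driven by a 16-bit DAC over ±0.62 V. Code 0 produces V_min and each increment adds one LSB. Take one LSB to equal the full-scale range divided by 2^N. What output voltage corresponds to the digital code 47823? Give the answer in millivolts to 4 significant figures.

284.9 mV

The full-scale span is 0.62 − (-0.62) = 1.24 V. LSB = 1.24 V / 2^16.
V_out = -0.62 + 47823 × (1.24/65536) V
      = -0.62 V + 0.904854 V = 0.284854 V.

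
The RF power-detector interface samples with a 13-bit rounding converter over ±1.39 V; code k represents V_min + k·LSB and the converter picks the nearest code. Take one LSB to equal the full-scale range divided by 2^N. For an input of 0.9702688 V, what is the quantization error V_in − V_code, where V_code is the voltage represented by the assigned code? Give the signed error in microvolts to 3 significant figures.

Span: 1.39 V − (-1.39 V) = 2.78 V. LSB = 2.78 V / 2^13 ≈ 339.4 µV.
(0.9702688 − (-1.39)) / LSB = 2.3602688 × 8192/2.78 = 6955.1518. Nearest integer: k = 6955.
Reconstructed level: -1.39 + 6955 × 2.78/8192 V = 0.9702172852 V.
e = 0.9702688 − (0.9702172852) = +51.5 µV.

+51.5 µV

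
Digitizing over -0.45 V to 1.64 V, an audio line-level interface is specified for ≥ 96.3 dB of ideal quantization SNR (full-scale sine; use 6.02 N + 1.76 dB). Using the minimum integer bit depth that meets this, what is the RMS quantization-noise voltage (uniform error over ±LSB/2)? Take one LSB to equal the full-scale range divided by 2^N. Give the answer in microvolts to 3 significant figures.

Span: 1.64 V − (-0.45 V) = 2.09 V.
N ≥ (96.3 − 1.76)/6.02 = 15.704 → N_min = 16.
LSB = 2.09 V ÷ 2^16 = 2.09/65536 V = 31.891 µV.
RMS noise = LSB/√12 = 9.21 µV.

9.21 µV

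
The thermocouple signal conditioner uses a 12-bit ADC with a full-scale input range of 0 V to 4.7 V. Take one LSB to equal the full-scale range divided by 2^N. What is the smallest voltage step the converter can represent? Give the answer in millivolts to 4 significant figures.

Range is 4.7 V.
Number of codes = 2^12 = 4096.
LSB = 4.7 V ÷ 2^12 = 4.7/4096 V = 1.147 mV.

1.147 mV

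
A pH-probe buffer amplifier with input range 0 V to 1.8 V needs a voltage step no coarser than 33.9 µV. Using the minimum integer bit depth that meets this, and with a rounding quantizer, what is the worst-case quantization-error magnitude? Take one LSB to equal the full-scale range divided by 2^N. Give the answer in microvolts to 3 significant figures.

Full-scale range = 1.8 V.
Need 2^N ≥ 1.8 V / 33.9 µV = 53100 → N_min = 16.
LSB = 1.8 V / 2^16 = 27.466 µV.
Max error for round-to-nearest is LSB/2 = 13.7 µV.

13.7 µV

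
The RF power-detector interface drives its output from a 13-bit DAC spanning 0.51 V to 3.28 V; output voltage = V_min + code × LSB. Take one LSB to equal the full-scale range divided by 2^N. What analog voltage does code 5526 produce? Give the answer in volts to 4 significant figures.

2.379 V

Full-scale range = 3.28 V − (0.51 V) = 2.77 V. LSB = 2.77 V / 2^13.
V_out = V_min + code × LSB = 0.51 V + 5526 × 2.77 V / 8192
      = 0.51 + 1.86853 = 2.37853 V.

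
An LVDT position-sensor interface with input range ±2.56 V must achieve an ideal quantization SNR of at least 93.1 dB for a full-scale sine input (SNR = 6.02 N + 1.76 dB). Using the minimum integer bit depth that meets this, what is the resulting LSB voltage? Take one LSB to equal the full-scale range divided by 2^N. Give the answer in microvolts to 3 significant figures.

78.1 µV

Range = 2.56 − (-2.56) = 5.12 V.
Required N = ⌈(93.1 − 1.76)/6.02⌉ = ⌈15.173⌉ = 16.
One LSB is 5.12 V / 65536 = 78.1 µV.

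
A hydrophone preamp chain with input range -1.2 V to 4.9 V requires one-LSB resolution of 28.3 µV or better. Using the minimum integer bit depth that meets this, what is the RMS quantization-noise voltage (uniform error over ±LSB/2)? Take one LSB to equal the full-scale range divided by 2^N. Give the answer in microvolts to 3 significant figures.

Range = 4.9 − (-1.2) = 6.1 V.
Required number of levels: 6.1/28.3 µV = 215550; smallest N with 2^N ≥ that is 18.
LSB = 6.1 V ÷ 2^18 = 6.1/262144 V = 23.270 µV.
RMS noise = LSB/√12 = 6.72 µV.

6.72 µV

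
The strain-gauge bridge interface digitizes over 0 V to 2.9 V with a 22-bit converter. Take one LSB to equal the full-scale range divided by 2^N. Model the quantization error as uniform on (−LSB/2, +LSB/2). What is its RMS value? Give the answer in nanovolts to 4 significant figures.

199.6 nV

Full-scale range = 2.9 V.
LSB = 2.9 V / 2^22 = 0.691414 µV.
For a uniform distribution on [−LSB/2, +LSB/2], V_rms = LSB/√12 = 0.691414 µV/3.4641 = 199.6 nV.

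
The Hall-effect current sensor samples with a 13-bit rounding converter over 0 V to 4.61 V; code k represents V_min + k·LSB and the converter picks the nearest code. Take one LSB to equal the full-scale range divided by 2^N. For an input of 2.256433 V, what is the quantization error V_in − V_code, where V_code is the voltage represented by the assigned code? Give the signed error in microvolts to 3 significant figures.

−171 µV

V_FS = 4.61 V. LSB = 4.61 V / 2^13 ≈ 0.5627 mV.
(2.256433 − (0)) / LSB = 2.256433 × 8192/4.61 = 4009.6961. Nearest integer: k = 4010.
V_code = 0 + (4010/8192) × 4.61 = 2.256604004 V.
Error = V_in − V_code = 2.256433 − (2.256604004) = −171 µV.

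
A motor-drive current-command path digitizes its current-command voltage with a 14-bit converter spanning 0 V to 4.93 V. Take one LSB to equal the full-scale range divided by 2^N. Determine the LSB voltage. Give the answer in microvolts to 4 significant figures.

300.9 µV

Span = 4.93 V.
Number of codes = 2^14 = 16384.
LSB = 4.93 V / 2^14 = 300.9 µV.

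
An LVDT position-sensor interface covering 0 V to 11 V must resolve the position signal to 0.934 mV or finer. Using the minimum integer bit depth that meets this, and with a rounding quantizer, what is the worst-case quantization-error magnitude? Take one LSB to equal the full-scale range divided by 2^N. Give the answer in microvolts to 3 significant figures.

V_FS = 11 V.
Required number of levels: 11/0.934 mV = 11777; smallest N with 2^N ≥ that is 14.
Step size = 11/16384 V = 0.67139 mV.
|e|_max = LSB/2 = 336 µV.

336 µV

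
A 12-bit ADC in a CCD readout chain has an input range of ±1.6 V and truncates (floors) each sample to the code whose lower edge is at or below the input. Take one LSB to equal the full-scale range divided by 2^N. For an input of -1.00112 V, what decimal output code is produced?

766

Span: 1.6 V − (-1.6 V) = 3.2 V. LSB = 3.2 V / 2^12 ≈ 0.7812 mV.
V_in − V_min = -1.00112 − (-1.6) = 0.59888 V.
Divide by LSB: 0.59888 × 4096/3.2 = 766.5664.
Truncating gives code 766.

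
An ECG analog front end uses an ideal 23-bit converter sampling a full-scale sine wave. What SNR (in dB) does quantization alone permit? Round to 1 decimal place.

Ideal quantization SNR: 6.02 × 23 + 1.76 dB = 140.2 dB.

140.2 dB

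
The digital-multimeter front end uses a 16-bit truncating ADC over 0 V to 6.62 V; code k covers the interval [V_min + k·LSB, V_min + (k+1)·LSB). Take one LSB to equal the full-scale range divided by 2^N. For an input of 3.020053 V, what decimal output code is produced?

Span = 6.62 V. LSB = 6.62 V / 2^16 ≈ 101.0 µV.
code = ⌊(V_in − V_min)/LSB⌋ = ⌊(V_in − V_min) × 2^16 / range⌋
     = ⌊(3.020053 − (0)) × 65536 / 6.62⌋ = ⌊3.020053 × 65536/6.62⌋
     = ⌊29897.612⌋ = 29897.

29897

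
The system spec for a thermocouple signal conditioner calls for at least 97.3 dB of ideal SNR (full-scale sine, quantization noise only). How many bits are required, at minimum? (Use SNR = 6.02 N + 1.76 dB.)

Solving 6.02 N ≥ 97.3 − 1.76: N ≥ 15.870. Round up → N = 16.

16 bits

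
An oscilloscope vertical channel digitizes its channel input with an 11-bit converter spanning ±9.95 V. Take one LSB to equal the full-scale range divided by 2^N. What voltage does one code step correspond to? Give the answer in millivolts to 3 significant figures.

9.72 mV

Full-scale range = 9.95 V − (-9.95 V) = 19.9 V.
Number of codes = 2^11 = 2048.
LSB = 19.9 V / 2^11 = 9.72 mV.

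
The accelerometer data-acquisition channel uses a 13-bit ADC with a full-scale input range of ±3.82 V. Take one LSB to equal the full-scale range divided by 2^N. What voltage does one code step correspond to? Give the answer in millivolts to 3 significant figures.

0.933 mV

The full-scale span is 3.82 − (-3.82) = 7.64 V.
There are 2^13 = 8192 steps.
LSB = 7.64 V / 2^13 = 0.933 mV.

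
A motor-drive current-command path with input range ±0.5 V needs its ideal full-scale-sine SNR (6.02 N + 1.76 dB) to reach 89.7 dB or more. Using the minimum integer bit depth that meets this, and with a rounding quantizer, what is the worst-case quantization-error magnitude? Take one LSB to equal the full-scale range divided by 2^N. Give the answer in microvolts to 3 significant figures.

15.3 µV

Span: 0.5 V − (-0.5 V) = 1 V.
6.02 N + 1.76 ≥ 89.7 gives N ≥ 14.608, so the minimum integer is 15.
Step size = 1/32768 V = 30.518 µV.
Max error for round-to-nearest is LSB/2 = 15.3 µV.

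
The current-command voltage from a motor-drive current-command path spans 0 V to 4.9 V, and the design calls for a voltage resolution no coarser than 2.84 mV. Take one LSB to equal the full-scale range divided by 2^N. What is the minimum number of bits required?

Range is 4.9 V.
4.9 V / 2.84 mV = 1725. Since 2^10 = 1024 and 2^11 = 2048, N = 11.

11 bits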